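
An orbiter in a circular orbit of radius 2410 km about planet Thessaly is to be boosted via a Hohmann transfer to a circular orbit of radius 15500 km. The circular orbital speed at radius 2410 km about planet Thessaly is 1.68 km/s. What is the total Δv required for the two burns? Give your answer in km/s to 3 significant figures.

From the circular-orbit relation v² = μ/r at r = 2410 km: μ = v²r = (1.68)² × 2410 = 6801.98 km³/s².
The Hohmann ellipse has a_t = (r₁ + r₂)/2 = 8955 km.
At r₁ the circular-orbit speed is v₁ = √(μ/r₁) = 1.68000 km/s.
Transfer-orbit speed at r₁ (vis-viva equation): v_p = √[μ(2/r₁ − 1/a_t)] = 2.21025 km/s.
First burn Δv₁ = |v_p − v₁| = 0.53025 km/s.
At r₂, v₂ = √(μ/r₂) = 0.66245 km/s.
Transfer-orbit speed at r₂: v_a = √[μ(2/r₂ − 1/a_t)] = 0.34366 km/s.
Second burn Δv₂ = |v₂ − v_a| = 0.31879 km/s.
Δv = Δv₁ + Δv₂ = 0.53025 + 0.31879 = 0.8490 km/s.

Δv = 0.849 km/s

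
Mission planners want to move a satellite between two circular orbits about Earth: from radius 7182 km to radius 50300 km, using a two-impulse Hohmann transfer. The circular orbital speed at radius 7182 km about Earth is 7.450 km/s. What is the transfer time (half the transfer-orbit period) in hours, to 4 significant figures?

From the circular-orbit relation v² = μ/r at r = 7182 km: μ = v²r = (7.450)² × 7182 = 3.98619×10^5 km³/s².
Transfer-ellipse semi-major axis a_t = (r₁ + r₂)/2 = (7182 + 50300)/2 = 28741 km.
By Kepler's third law the transfer-orbit period is T = 2π√(a_t³/μ), so t = T/2 = 24245 s.
Converting: 24245 s ÷ 3600 s/hour = 6.735 hours.

t = 6.735 hours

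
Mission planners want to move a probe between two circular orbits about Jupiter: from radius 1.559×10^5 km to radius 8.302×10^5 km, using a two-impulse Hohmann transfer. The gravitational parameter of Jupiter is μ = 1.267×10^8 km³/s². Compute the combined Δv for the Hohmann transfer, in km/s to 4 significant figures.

Δv = 13.89 km/s

Semi-major axis of the transfer orbit: a_t = (1.559×10^5 + 8.302×10^5)/2 = 4.9305×10^5 km.
At r₁ the circular-orbit speed is v₁ = √(μ/r₁) = 28.508 km/s.
Transfer-orbit speed at r₁ (v² = μ(2/r − 1/a)): v_p = √[μ(2/r₁ − 1/a_t)] = 36.992 km/s.
First burn Δv₁ = |v_p − v₁| = 8.484 km/s.
At r₂, v₂ = √(μ/r₂) = 12.354 km/s.
Transfer-orbit speed at r₂: v_a = √[μ(2/r₂ − 1/a_t)] = 6.9466 km/s.
Second burn Δv₂ = |v₂ − v_a| = 5.407 km/s.
Δv = Δv₁ + Δv₂ = 8.484 + 5.407 = 13.89 km/s.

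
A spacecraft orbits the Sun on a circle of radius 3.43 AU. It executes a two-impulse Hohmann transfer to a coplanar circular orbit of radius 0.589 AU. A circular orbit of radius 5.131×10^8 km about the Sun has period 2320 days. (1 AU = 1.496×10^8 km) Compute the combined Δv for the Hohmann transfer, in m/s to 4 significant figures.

Δv = 19270 m/s

From Kepler's third law T² = 4π²r³/μ at r = 5.131×10^8 km, T = 2320 days = 2320 × 86400 s = 2.00448×10^8 s: μ = 4π²r³/T² = 1.32728×10^11 km³/s².
In km: r₁ = 3.43 × 1.496×10^8 = 5.13128×10^8 km; r₂ = 0.589 × 1.496×10^8 = 8.81144×10^7 km.
Transfer-ellipse semi-major axis a_t = (r₁ + r₂)/2 = (5.13128×10^8 + 8.81144×10^7)/2 = 3.006212×10^8 km.
At r₁ the circular-orbit speed is v₁ = √(μ/r₁) = 16.083 km/s.
Transfer-orbit speed at r₁ (vis-viva equation): v_a = √[μ(2/r₁ − 1/a_t)] = 8.7073 km/s.
First burn Δv₁ = |v_a − v₁| = 7.376 km/s.
At r₂, v₂ = √(μ/r₂) = 38.8113 km/s.
Transfer-orbit speed at r₂: v_p = √[μ(2/r₂ − 1/a_t)] = 50.7062 km/s.
Second burn Δv₂ = |v₂ − v_p| = 11.89 km/s.
Δv = Δv₁ + Δv₂ = 7.376 + 11.89 = 19.27 km/s.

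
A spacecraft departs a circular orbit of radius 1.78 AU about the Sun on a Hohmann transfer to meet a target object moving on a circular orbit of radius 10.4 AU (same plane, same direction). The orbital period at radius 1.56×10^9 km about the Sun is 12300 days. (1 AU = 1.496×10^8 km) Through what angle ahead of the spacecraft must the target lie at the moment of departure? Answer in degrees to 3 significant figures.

φ = 99.3°

From Kepler's third law T² = 4π²r³/μ at r = 1.56×10^9 km, T = 12300 days = 12300 × 86400 s = 1.06272×10^9 s: μ = 4π²r³/T² = 1.32708×10^11 km³/s².
In km: r₁ = 1.78 × 1.496×10^8 = 2.66288×10^8 km; r₂ = 10.4 × 1.496×10^8 = 1.55584×10^9 km.
Semi-major axis of the transfer orbit: a_t = (2.66288×10^8 + 1.55584×10^9)/2 = 9.11064×10^8 km.
The half-period of the transfer ellipse is t = π√(a_t³/μ) = 2.371512×10^8 s.
Target angular speed ω₂ = √(μ/r₂³) = 5.936090×10^-9 rad/s.
Angle swept by the target during transfer: ω₂·t = 1.4078 rad = 80.66°.
Arrival is 180° from departure on the ellipse, so φ = 180° − 80.66° = 99.3°.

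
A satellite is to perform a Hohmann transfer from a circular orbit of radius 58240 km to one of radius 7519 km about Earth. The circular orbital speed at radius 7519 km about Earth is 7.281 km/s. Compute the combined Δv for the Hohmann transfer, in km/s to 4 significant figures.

From the circular-orbit relation v² = μ/r at r = 7519 km: μ = v²r = (7.281)² × 7519 = 3.98604×10^5 km³/s².
The Hohmann ellipse has a_t = (r₁ + r₂)/2 = 32879.5 km.
Circular speed at r₁: v₁ = √(μ/r₁) = √(3.98604×10^5/58240) = 2.616 km/s.
Transfer-orbit speed at r₁ (vis-viva): v_a = √[μ(2/r₁ − 1/a_t)] = 1.251 km/s.
First burn Δv₁ = |v_a − v₁| = 1.365 km/s.
At r₂, v₂ = √(μ/r₂) = 7.281 km/s.
Transfer-orbit speed at r₂: v_p = √[μ(2/r₂ − 1/a_t)] = 9.690 km/s.
Second burn Δv₂ = |v₂ − v_p| = 2.409 km/s.
Δv = Δv₁ + Δv₂ = 1.365 + 2.409 = 3.774 km/s.

Δv = 3.774 km/s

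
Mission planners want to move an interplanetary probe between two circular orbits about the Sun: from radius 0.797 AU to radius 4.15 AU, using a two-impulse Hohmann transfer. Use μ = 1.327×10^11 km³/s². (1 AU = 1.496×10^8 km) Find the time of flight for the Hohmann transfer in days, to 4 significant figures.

t = 710.5 days

In km: r₁ = 0.797 × 1.496×10^8 = 1.192312×10^8 km; r₂ = 4.15 × 1.496×10^8 = 6.2084×10^8 km.
Transfer-ellipse semi-major axis a_t = (r₁ + r₂)/2 = (1.192312×10^8 + 6.2084×10^8)/2 = 3.700356×10^8 km.
Transfer time t = π√(a_t³/μ) = π√((3.700356×10^8)³ / 1.327×10^11) = 6.139×10^7 s.
Converting: 6.139×10^7 s ÷ 86400 s/day = 710.5 days.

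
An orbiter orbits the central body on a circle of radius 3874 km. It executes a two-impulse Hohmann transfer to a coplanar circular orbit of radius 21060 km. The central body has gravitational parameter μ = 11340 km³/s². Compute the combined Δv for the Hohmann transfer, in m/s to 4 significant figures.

Δv = 837.5 m/s

Semi-major axis of the transfer orbit: a_t = (3874 + 21060)/2 = 12467 km.
At r₁ the circular-orbit speed is v₁ = √(μ/r₁) = 1.7109 km/s.
On the transfer ellipse at r₁, vis-viva gives v_p = √[μ(2/r₁ − 1/a_t)] = 2.2237 km/s.
First burn Δv₁ = |v_p − v₁| = 0.5128 km/s.
At r₂, v₂ = √(μ/r₂) = 0.733799 km/s.
Transfer-orbit speed at r₂: v_a = √[μ(2/r₂ − 1/a_t)] = 0.409050 km/s.
Second burn Δv₂ = |v₂ − v_a| = 0.3247 km/s.
Total Δv = Δv₁ + Δv₂ = 0.8375 km/s.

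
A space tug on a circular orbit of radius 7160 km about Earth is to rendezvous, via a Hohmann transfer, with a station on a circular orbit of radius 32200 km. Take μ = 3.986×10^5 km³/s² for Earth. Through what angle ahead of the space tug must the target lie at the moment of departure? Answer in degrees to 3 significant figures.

φ = 94.0°

The Hohmann ellipse has a_t = (r₁ + r₂)/2 = 19680 km.
The half-period of the transfer ellipse is t = π√(a_t³/μ) = 13737.9 s.
The target's mean motion on its circular orbit is ω₂ = √(μ/r₂³) = 1.09266×10^-4 rad/s.
Angle swept by the target during transfer: ω₂·t = 1.5011 rad = 86.01°.
Arrival is 180° from departure on the ellipse, so φ = 180° − 86.01° = 94.0°.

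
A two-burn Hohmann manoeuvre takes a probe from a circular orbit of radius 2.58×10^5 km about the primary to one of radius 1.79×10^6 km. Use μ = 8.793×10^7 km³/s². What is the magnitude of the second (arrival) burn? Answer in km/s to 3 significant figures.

Δv₂ = 3.49 km/s

Transfer-ellipse semi-major axis a_t = (r₁ + r₂)/2 = (2.580×10^5 + 1.790×10^6)/2 = 1.024×10^6 km.
On the circular orbit at r = 1.790×10^6 km, v_c = √(μ/r) = 7.009 km/s.
Transfer-orbit speed at the same r (vis-viva, a = a_t): v_t = √[μ(2/r − 1/a_t)] = 3.518 km/s.
Δv₂ = |v_t − v_c| = |3.518 − 7.009| = 3.491 km/s.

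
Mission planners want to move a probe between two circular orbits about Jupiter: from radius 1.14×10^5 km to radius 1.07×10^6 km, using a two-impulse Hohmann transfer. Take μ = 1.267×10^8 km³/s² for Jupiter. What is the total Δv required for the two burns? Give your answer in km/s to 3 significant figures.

Δv = 17.6 km/s

Semi-major axis of the transfer orbit: a_t = (1.140×10^5 + 1.070×10^6)/2 = 5.920×10^5 km.
At r₁ the circular-orbit speed is v₁ = √(μ/r₁) = 33.34 km/s.
On the transfer ellipse at r₁, v² = μ(2/r − 1/a) gives v_p = √[μ(2/r₁ − 1/a_t)] = 44.82 km/s.
First burn Δv₁ = |v_p − v₁| = 11.48 km/s.
Circular speed at r₂: v₂ = √(μ/r₂) = 10.882 km/s.
Transfer-orbit speed at r₂: v_a = √[μ(2/r₂ − 1/a_t)] = 4.7752 km/s.
Second burn Δv₂ = |v₂ − v_a| = 6.107 km/s.
Δv = Δv₁ + Δv₂ = 11.48 + 6.107 = 17.59 km/s.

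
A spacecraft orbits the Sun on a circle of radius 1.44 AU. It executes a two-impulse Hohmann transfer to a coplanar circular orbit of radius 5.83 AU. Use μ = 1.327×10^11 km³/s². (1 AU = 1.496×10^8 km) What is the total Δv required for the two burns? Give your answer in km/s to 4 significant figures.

In km: r₁ = 1.44 × 1.496×10^8 = 2.15424×10^8 km; r₂ = 5.83 × 1.496×10^8 = 8.72168×10^8 km.
Transfer-ellipse semi-major axis a_t = (r₁ + r₂)/2 = (2.15424×10^8 + 8.72168×10^8)/2 = 5.43796×10^8 km.
At r₁ the circular-orbit speed is v₁ = √(μ/r₁) = 24.819 km/s.
On the transfer ellipse at r₁, vis-viva equation gives v_p = √[μ(2/r₁ − 1/a_t)] = 31.432 km/s.
First burn Δv₁ = |v_p − v₁| = 6.613 km/s.
At r₂, v₂ = √(μ/r₂) = 12.335 km/s.
Transfer-orbit speed at r₂: v_a = √[μ(2/r₂ − 1/a_t)] = 7.7636 km/s.
Second burn Δv₂ = |v₂ − v_a| = 4.571 km/s.
Total Δv = Δv₁ + Δv₂ = 11.18 km/s.

Δv = 11.18 km/s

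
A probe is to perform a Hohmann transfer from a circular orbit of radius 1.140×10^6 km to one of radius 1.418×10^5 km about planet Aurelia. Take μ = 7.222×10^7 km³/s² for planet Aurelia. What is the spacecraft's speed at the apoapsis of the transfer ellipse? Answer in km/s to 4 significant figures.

v = 3.744 km/s

The Hohmann ellipse has a_t = (r₁ + r₂)/2 = 6.409×10^5 km.
At apoapsis, r = 1.140×10^6 km.
Applying v² = μ(2/r − 1/a_t): v = 3.744 km/s.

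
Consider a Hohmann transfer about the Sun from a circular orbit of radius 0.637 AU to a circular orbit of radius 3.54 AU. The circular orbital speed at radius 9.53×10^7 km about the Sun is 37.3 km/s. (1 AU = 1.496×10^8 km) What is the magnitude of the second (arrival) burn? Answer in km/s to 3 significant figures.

Δv₂ = 7.08 km/s

From the circular-orbit relation v² = μ/r at r = 9.53×10^7 km: μ = v²r = (37.3)² × 9.53×10^7 = 1.32590×10^11 km³/s².
In km: r₁ = 0.637 × 1.496×10^8 = 9.52952×10^7 km; r₂ = 3.54 × 1.496×10^8 = 5.29584×10^8 km.
The Hohmann ellipse has a_t = (r₁ + r₂)/2 = 3.124396×10^8 km.
Circular speed at r = 5.29584×10^8 km: v_c = √(μ/r) = 15.823 km/s.
Vis-viva on the transfer ellipse at r = 5.29584×10^8 km gives v_t = √[μ(2/r − 1/a_t)] = 8.7386 km/s.
Δv₂ = |v_t − v_c| = |8.7386 − 15.823| = 7.084 km/s.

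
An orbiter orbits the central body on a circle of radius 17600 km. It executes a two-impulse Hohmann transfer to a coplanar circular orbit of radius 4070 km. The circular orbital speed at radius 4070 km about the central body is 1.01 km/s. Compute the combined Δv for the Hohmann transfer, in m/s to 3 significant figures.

Δv = 465 m/s

From the circular-orbit relation v² = μ/r at r = 4070 km: μ = v²r = (1.01)² × 4070 = 4151.81 km³/s².
Transfer-ellipse semi-major axis a_t = (r₁ + r₂)/2 = (17600 + 4070)/2 = 10835 km.
Circular speed at r₁: v₁ = √(μ/r₁) = √(4151.81/17600) = 0.4857 km/s.
On the transfer ellipse at r₁, vis-viva equation gives v_a = √[μ(2/r₁ − 1/a_t)] = 0.2977 km/s.
First burn Δv₁ = |v_a − v₁| = 0.1880 km/s.
At r₂, v₂ = √(μ/r₂) = 1.0100 km/s.
Transfer-orbit speed at r₂: v_p = √[μ(2/r₂ − 1/a_t)] = 1.2873 km/s.
Second burn Δv₂ = |v₂ − v_p| = 0.2773 km/s.
Total Δv = Δv₁ + Δv₂ = 0.4653 km/s.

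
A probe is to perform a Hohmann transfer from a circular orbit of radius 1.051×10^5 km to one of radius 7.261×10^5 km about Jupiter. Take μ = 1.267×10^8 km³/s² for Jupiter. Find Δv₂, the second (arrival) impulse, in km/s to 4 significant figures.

Semi-major axis of the transfer orbit: a_t = (1.051×10^5 + 7.261×10^5)/2 = 4.156×10^5 km.
Circular speed at r = 7.261×10^5 km: v_c = √(μ/r) = 13.21 km/s.
Vis-viva on the transfer ellipse at r = 7.261×10^5 km gives v_t = √[μ(2/r − 1/a_t)] = 6.643 km/s.
Δv₂ = |v_t − v_c| = |6.643 − 13.21| = 6.567 km/s.

Δv₂ = 6.567 km/s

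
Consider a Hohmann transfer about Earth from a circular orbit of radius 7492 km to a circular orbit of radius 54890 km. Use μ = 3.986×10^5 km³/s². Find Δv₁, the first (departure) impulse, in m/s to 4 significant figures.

The Hohmann ellipse has a_t = (r₁ + r₂)/2 = 31191 km.
On the circular orbit at r = 7492 km, v_c = √(μ/r) = 7.294 km/s.
Transfer-orbit speed at the same r (vis-viva, a = a_t): v_t = √[μ(2/r − 1/a_t)] = 9.676 km/s.
Δv₁ = |v_t − v_c| = |9.676 − 7.294| = 2.382 km/s.

Δv₁ = 2382 m/s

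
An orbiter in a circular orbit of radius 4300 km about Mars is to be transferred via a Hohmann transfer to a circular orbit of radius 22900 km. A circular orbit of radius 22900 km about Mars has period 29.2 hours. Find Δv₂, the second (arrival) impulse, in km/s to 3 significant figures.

Δv₂ = 0.599 km/s

From Kepler's third law T² = 4π²r³/μ at r = 22900 km, T = 29.2 hours = 29.2 × 3600 s = 1.0512×10^5 s: μ = 4π²r³/T² = 42903.8 km³/s².
Semi-major axis of the transfer orbit: a_t = (4300 + 22900)/2 = 13600 km.
On the circular orbit at r = 22900 km, v_c = √(μ/r) = 1.36877 km/s.
Transfer-orbit speed at the same r (vis-viva, a = a_t): v_t = √[μ(2/r − 1/a_t)] = 0.769653 km/s.
Δv₂ = |v_t − v_c| = |0.769653 − 1.36877| = 0.5991 km/s.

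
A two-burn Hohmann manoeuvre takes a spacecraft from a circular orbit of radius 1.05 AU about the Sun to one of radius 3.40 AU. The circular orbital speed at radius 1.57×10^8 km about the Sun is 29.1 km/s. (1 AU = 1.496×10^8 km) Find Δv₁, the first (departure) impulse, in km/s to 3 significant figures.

From the circular-orbit relation v² = μ/r at r = 1.57×10^8 km: μ = v²r = (29.1)² × 1.57×10^8 = 1.32949×10^11 km³/s².
In km: r₁ = 1.05 × 1.496×10^8 = 1.5708×10^8 km; r₂ = 3.40 × 1.496×10^8 = 5.0864×10^8 km.
Semi-major axis of the transfer orbit: a_t = (1.5708×10^8 + 5.0864×10^8)/2 = 3.3286×10^8 km.
Circular speed at r = 1.5708×10^8 km: v_c = √(μ/r) = 29.09 km/s.
Vis-viva on the transfer ellipse at r = 1.5708×10^8 km gives v_t = √[μ(2/r − 1/a_t)] = 35.96 km/s.
Δv₁ = |v_t − v_c| = |35.96 − 29.09| = 6.870 km/s.

Δv₁ = 6.87 km/s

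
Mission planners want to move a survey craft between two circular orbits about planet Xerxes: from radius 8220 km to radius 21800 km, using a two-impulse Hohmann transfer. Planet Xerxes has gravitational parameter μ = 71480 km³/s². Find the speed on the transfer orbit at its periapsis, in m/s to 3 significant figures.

Semi-major axis of the transfer orbit: a_t = (8220 + 21800)/2 = 15010 km.
At periapsis, r = 8220 km.
Applying v² = μ(2/r − 1/a_t): v = 3.554 km/s.

v = 3550 m/s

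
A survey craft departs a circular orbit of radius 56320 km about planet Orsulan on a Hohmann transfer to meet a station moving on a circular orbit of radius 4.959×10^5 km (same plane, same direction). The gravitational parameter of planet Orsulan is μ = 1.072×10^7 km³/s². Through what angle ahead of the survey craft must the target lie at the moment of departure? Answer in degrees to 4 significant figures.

Semi-major axis of the transfer orbit: a_t = (56320 + 4.959×10^5)/2 = 2.7611×10^5 km.
Transfer time t = π√(a_t³/μ) = 1.3921×10^5 s.
Target angular speed ω₂ = √(μ/r₂³) = 9.3758×10^-6 rad/s.
Angle swept by the target during transfer: ω₂·t = 1.3052 rad = 74.78°.
Arrival is 180° from departure on the ellipse, so φ = 180° − 74.78° = 105.2°.

φ = 105.2°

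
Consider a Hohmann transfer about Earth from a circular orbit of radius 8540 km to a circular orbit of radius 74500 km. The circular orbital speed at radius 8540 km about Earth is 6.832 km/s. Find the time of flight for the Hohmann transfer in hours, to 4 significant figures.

t = 11.69 hours

From the circular-orbit relation v² = μ/r at r = 8540 km: μ = v²r = (6.832)² × 8540 = 3.98615×10^5 km³/s².
Transfer-ellipse semi-major axis a_t = (r₁ + r₂)/2 = (8540 + 74500)/2 = 41520 km.
Transfer time t = π√(a_t³/μ) = π√((41520)³ / 3.98615×10^5) = 42100 s.
Converting: 42100 s ÷ 3600 s/hour = 11.69 hours.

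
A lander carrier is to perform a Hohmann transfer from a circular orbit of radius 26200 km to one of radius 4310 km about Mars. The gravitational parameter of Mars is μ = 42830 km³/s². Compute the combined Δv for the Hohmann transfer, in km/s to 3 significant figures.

Δv = 1.58 km/s

Semi-major axis of the transfer orbit: a_t = (26200 + 4310)/2 = 15255 km.
Circular speed at r₁: v₁ = √(μ/r₁) = √(42830/26200) = 1.2786 km/s.
Transfer-orbit speed at r₁ (v² = μ(2/r − 1/a)): v_a = √[μ(2/r₁ − 1/a_t)] = 0.67960 km/s.
First burn Δv₁ = |v_a − v₁| = 0.5990 km/s.
At r₂, v₂ = √(μ/r₂) = 3.15236 km/s.
Transfer-orbit speed at r₂: v_p = √[μ(2/r₂ − 1/a_t)] = 4.13124 km/s.
Second burn Δv₂ = |v₂ − v_p| = 0.9789 km/s.
Δv = Δv₁ + Δv₂ = 0.5990 + 0.9789 = 1.578 km/s.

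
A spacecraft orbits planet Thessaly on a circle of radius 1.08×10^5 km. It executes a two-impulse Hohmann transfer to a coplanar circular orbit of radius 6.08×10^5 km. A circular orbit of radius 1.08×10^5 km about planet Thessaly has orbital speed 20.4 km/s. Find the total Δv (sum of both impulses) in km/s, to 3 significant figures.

Δv = 10.1 km/s

From the circular-orbit relation v² = μ/r at r = 1.08×10^5 km: μ = v²r = (20.4)² × 1.08×10^5 = 4.49453×10^7 km³/s².
Semi-major axis of the transfer orbit: a_t = (1.080×10^5 + 6.080×10^5)/2 = 3.580×10^5 km.
At r₁ the circular-orbit speed is v₁ = √(μ/r₁) = 20.400 km/s.
On the transfer ellipse at r₁, v² = μ(2/r − 1/a) gives v_p = √[μ(2/r₁ − 1/a_t)] = 26.585 km/s.
First burn Δv₁ = |v_p − v₁| = 6.185 km/s.
At r₂, v₂ = √(μ/r₂) = 8.59786 km/s.
Transfer-orbit speed at r₂: v_a = √[μ(2/r₂ − 1/a_t)] = 4.72238 km/s.
Second burn Δv₂ = |v₂ − v_a| = 3.875 km/s.
Δv = Δv₁ + Δv₂ = 6.185 + 3.875 = 10.06 km/s.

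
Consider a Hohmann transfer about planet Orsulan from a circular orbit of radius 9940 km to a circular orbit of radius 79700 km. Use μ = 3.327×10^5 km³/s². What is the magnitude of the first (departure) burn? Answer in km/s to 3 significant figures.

The Hohmann ellipse has a_t = (r₁ + r₂)/2 = 44820 km.
Circular speed at r = 9940 km: v_c = √(μ/r) = 5.7854 km/s.
Transfer-orbit speed at the same r (vis-viva, a = a_t): v_t = √[μ(2/r − 1/a_t)] = 7.7148 km/s.
Δv₁ = |v_t − v_c| = |7.7148 − 5.7854| = 1.929 km/s.

Δv₁ = 1.93 km/s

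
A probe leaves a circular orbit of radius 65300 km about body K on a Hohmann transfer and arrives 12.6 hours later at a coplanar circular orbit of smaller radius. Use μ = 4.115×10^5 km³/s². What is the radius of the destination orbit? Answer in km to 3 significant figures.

r₂ = 22900 km

Transfer time t = 12.6 hours = 45360 s, and t = π√(a_t³/μ).
So a_t = (μ t²/π²)^(1/3) = (4.115×10^5 × (45360)² / π²)^(1/3) = 44103 km.
Since a_t = (r₁ + r₂)/2, r₂ = 2a_t − r₁ = 2×44103 − 65300 = 22906 km.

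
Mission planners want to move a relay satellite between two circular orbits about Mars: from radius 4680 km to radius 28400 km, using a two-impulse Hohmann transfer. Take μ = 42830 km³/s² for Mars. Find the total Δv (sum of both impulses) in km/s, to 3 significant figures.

The Hohmann ellipse has a_t = (r₁ + r₂)/2 = 16540 km.
At r₁ the circular-orbit speed is v₁ = √(μ/r₁) = 3.0252 km/s.
On the transfer ellipse at r₁, vis-viva gives v_p = √[μ(2/r₁ − 1/a_t)] = 3.9641 km/s.
First burn Δv₁ = |v_p − v₁| = 0.9389 km/s.
Circular speed at r₂: v₂ = √(μ/r₂) = 1.228 km/s.
Transfer-orbit speed at r₂: v_a = √[μ(2/r₂ − 1/a_t)] = 0.6532 km/s.
Second burn Δv₂ = |v₂ − v_a| = 0.5748 km/s.
Total Δv = Δv₁ + Δv₂ = 1.514 km/s.

Δv = 1.51 km/s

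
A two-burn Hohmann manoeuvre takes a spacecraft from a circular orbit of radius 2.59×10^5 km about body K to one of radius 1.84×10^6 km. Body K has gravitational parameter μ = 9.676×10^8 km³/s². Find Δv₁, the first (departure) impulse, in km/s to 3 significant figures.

Δv₁ = 19.8 km/s

Transfer-ellipse semi-major axis a_t = (r₁ + r₂)/2 = (2.590×10^5 + 1.840×10^6)/2 = 1.0495×10^6 km.
Circular speed at r = 2.590×10^5 km: v_c = √(μ/r) = 61.12 km/s.
Transfer-orbit speed at the same r (vis-viva, a = a_t): v_t = √[μ(2/r − 1/a_t)] = 80.93 km/s.
Δv₁ = |v_t − v_c| = |80.93 − 61.12| = 19.81 km/s.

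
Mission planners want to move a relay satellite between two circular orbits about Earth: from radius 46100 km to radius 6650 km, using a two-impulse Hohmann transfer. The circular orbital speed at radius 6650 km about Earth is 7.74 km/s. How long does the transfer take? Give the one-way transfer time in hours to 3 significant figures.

t = 5.92 hours

From the circular-orbit relation v² = μ/r at r = 6650 km: μ = v²r = (7.74)² × 6650 = 3.98386×10^5 km³/s².
Transfer-ellipse semi-major axis a_t = (r₁ + r₂)/2 = (46100 + 6650)/2 = 26375 km.
By Kepler's third law the transfer-orbit period is T = 2π√(a_t³/μ), so t = T/2 = 21320 s.
Converting: 21320 s ÷ 3600 s/hour = 5.92 hours.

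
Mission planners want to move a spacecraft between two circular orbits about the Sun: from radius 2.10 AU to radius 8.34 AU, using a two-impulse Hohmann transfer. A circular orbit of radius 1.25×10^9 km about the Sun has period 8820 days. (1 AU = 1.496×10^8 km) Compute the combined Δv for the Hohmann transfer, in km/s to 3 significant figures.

From Kepler's third law T² = 4π²r³/μ at r = 1.25×10^9 km, T = 8820 days = 8820 × 86400 s = 7.62048×10^8 s: μ = 4π²r³/T² = 1.32778×10^11 km³/s².
In km: r₁ = 2.10 × 1.496×10^8 = 3.1416×10^8 km; r₂ = 8.34 × 1.496×10^8 = 1.247664×10^9 km.
Transfer-ellipse semi-major axis a_t = (r₁ + r₂)/2 = (3.1416×10^8 + 1.247664×10^9)/2 = 7.80912×10^8 km.
Circular speed at r₁: v₁ = √(μ/r₁) = √(1.32778×10^11/3.1416×10^8) = 20.5583 km/s.
Transfer-orbit speed at r₁ (vis-viva equation): v_p = √[μ(2/r₁ − 1/a_t)] = 25.9857 km/s.
First burn Δv₁ = |v_p − v₁| = 5.427 km/s.
At r₂, v₂ = √(μ/r₂) = 10.316 km/s.
Transfer-orbit speed at r₂: v_a = √[μ(2/r₂ − 1/a_t)] = 6.5432 km/s.
Second burn Δv₂ = |v₂ − v_a| = 3.773 km/s.
Δv = Δv₁ + Δv₂ = 5.427 + 3.773 = 9.200 km/s.

Δv = 9.20 km/s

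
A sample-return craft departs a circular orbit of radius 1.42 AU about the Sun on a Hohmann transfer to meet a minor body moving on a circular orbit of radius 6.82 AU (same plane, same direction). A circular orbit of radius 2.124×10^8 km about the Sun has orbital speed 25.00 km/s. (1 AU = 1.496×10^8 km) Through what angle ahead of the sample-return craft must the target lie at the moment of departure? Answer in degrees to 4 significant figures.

From the circular-orbit relation v² = μ/r at r = 2.124×10^8 km: μ = v²r = (25.00)² × 2.124×10^8 = 1.32750×10^11 km³/s².
In km: r₁ = 1.42 × 1.496×10^8 = 2.12432×10^8 km; r₂ = 6.82 × 1.496×10^8 = 1.020272×10^9 km.
The Hohmann ellipse has a_t = (r₁ + r₂)/2 = 6.16352×10^8 km.
Transfer time t = π√(a_t³/μ) = 1.3194×10^8 s.
Target angular speed ω₂ = √(μ/r₂³) = 1.1180×10^-8 rad/s.
Angle swept by the target during transfer: ω₂·t = 1.4751 rad = 84.52°.
The sample-return craft traverses 180° on the transfer ellipse, so the target must lead by 180° − 84.52° = 95.48°.

φ = 95.48°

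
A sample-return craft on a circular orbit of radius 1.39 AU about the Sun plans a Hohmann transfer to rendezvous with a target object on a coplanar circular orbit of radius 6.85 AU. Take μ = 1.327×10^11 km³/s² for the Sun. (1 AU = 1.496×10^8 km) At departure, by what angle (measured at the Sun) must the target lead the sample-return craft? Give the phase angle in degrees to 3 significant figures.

φ = 96.0°

In km: r₁ = 1.39 × 1.496×10^8 = 2.07944×10^8 km; r₂ = 6.85 × 1.496×10^8 = 1.02476×10^9 km.
The Hohmann ellipse has a_t = (r₁ + r₂)/2 = 6.16352×10^8 km.
The half-period of the transfer ellipse is t = π√(a_t³/μ) = 1.3196×10^8 s.
The target's mean motion on its circular orbit is ω₂ = √(μ/r₂³) = 1.1105×10^-8 rad/s.
Angle swept by the target during transfer: ω₂·t = 1.4654 rad = 83.96°.
Arrival is 180° from departure on the ellipse, so φ = 180° − 83.96° = 96.0°.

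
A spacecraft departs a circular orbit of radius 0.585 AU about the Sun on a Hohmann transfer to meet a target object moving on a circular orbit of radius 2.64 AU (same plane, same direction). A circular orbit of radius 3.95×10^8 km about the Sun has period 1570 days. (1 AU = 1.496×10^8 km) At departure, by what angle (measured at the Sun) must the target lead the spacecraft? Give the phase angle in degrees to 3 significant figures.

φ = 94.1°

From Kepler's third law T² = 4π²r³/μ at r = 3.95×10^8 km, T = 1570 days = 1570 × 86400 s = 1.35648×10^8 s: μ = 4π²r³/T² = 1.32228×10^11 km³/s².
In km: r₁ = 0.585 × 1.496×10^8 = 8.7516×10^7 km; r₂ = 2.64 × 1.496×10^8 = 3.94944×10^8 km.
Transfer-ellipse semi-major axis a_t = (r₁ + r₂)/2 = (8.7516×10^7 + 3.94944×10^8)/2 = 2.4123×10^8 km.
The half-period of the transfer ellipse is t = π√(a_t³/μ) = 3.2369×10^7 s.
The target's mean motion on its circular orbit is ω₂ = √(μ/r₂³) = 4.6330×10^-8 rad/s.
Angle swept by the target during transfer: ω₂·t = 1.49966 rad = 85.92°.
The spacecraft traverses 180° on the transfer ellipse, so the target must lead by 180° − 85.92° = 94.1°.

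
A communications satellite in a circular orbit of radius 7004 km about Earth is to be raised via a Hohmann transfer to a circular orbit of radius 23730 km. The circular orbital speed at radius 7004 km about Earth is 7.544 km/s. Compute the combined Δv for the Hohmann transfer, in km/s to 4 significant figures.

Δv = 3.162 km/s

From the circular-orbit relation v² = μ/r at r = 7004 km: μ = v²r = (7.544)² × 7004 = 3.98611×10^5 km³/s².
The Hohmann ellipse has a_t = (r₁ + r₂)/2 = 15367 km.
At r₁ the circular-orbit speed is v₁ = √(μ/r₁) = 7.5440 km/s.
On the transfer ellipse at r₁, vis-viva equation gives v_p = √[μ(2/r₁ − 1/a_t)] = 9.3747 km/s.
First burn Δv₁ = |v_p − v₁| = 1.8307 km/s.
Circular speed at r₂: v₂ = √(μ/r₂) = 4.0985 km/s.
Transfer-orbit speed at r₂: v_a = √[μ(2/r₂ − 1/a_t)] = 2.7670 km/s.
Second burn Δv₂ = |v₂ − v_a| = 1.3315 km/s.
Total Δv = Δv₁ + Δv₂ = 3.162 km/s.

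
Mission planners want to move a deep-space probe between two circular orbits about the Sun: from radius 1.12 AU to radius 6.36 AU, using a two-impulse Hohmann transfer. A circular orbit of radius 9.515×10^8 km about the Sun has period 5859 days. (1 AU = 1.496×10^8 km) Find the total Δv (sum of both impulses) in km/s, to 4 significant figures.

From Kepler's third law T² = 4π²r³/μ at r = 9.515×10^8 km, T = 5859 days = 5859 × 86400 s = 5.062176×10^8 s: μ = 4π²r³/T² = 1.32712×10^11 km³/s².
In km: r₁ = 1.12 × 1.496×10^8 = 1.67552×10^8 km; r₂ = 6.36 × 1.496×10^8 = 9.51456×10^8 km.
Transfer-ellipse semi-major axis a_t = (r₁ + r₂)/2 = (1.67552×10^8 + 9.51456×10^8)/2 = 5.59504×10^8 km.
At r₁ the circular-orbit speed is v₁ = √(μ/r₁) = 28.144 km/s.
Transfer-orbit speed at r₁ (vis-viva): v_p = √[μ(2/r₁ − 1/a_t)] = 36.701 km/s.
First burn Δv₁ = |v_p − v₁| = 8.557 km/s.
Circular speed at r₂: v₂ = √(μ/r₂) = 11.81 km/s.
Transfer-orbit speed at r₂: v_a = √[μ(2/r₂ − 1/a_t)] = 6.463 km/s.
Second burn Δv₂ = |v₂ − v_a| = 5.347 km/s.
Total Δv = Δv₁ + Δv₂ = 13.90 km/s.

Δv = 13.90 km/s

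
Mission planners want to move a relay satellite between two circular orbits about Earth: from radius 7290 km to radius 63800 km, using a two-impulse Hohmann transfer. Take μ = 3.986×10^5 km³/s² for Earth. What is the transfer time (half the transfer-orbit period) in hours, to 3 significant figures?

t = 9.26 hours

Semi-major axis of the transfer orbit: a_t = (7290 + 63800)/2 = 35545 km.
Half the transfer-orbit period gives t = π√(a_t³/μ) = 33350 s.
Converting: 33350 s ÷ 3600 s/hour = 9.26 hours.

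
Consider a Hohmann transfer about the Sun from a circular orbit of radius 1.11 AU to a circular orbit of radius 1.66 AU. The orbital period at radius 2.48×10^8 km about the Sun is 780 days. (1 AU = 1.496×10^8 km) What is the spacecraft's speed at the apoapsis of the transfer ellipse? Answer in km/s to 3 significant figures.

From Kepler's third law T² = 4π²r³/μ at r = 2.48×10^8 km, T = 780 days = 780 × 86400 s = 6.7392×10^7 s: μ = 4π²r³/T² = 1.32586×10^11 km³/s².
In km: r₁ = 1.11 × 1.496×10^8 = 1.66056×10^8 km; r₂ = 1.66 × 1.496×10^8 = 2.48336×10^8 km.
Semi-major axis of the transfer orbit: a_t = (1.66056×10^8 + 2.48336×10^8)/2 = 2.07196×10^8 km.
At apoapsis, r = 2.48336×10^8 km.
From the vis-viva equation, v = √[μ(2/r − 1/a_t)] = 20.69 km/s.

v = 20.7 km/s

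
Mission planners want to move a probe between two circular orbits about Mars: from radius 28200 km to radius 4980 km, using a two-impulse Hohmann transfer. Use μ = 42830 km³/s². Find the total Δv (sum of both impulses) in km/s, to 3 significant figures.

The Hohmann ellipse has a_t = (r₁ + r₂)/2 = 16590 km.
Circular speed at r₁: v₁ = √(μ/r₁) = √(42830/28200) = 1.2324 km/s.
On the transfer ellipse at r₁, vis-viva gives v_a = √[μ(2/r₁ − 1/a_t)] = 0.67521 km/s.
First burn Δv₁ = |v_a − v₁| = 0.5572 km/s.
At r₂, v₂ = √(μ/r₂) = 2.9326 km/s.
Transfer-orbit speed at r₂: v_p = √[μ(2/r₂ − 1/a_t)] = 3.8235 km/s.
Second burn Δv₂ = |v₂ − v_p| = 0.8909 km/s.
Total Δv = Δv₁ + Δv₂ = 1.448 km/s.

Δv = 1.45 km/s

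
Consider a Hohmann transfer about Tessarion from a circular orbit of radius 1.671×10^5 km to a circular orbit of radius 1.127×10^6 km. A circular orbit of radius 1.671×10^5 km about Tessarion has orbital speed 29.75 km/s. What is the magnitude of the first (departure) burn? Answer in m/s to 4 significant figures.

Δv₁ = 9513 m/s

From the circular-orbit relation v² = μ/r at r = 1.671×10^5 km: μ = v²r = (29.75)² × 1.671×10^5 = 1.47894×10^8 km³/s².
Transfer-ellipse semi-major axis a_t = (r₁ + r₂)/2 = (1.671×10^5 + 1.127×10^6)/2 = 6.4705×10^5 km.
On the circular orbit at r = 1.671×10^5 km, v_c = √(μ/r) = 29.750 km/s.
Vis-viva on the transfer ellipse at r = 1.671×10^5 km gives v_t = √[μ(2/r − 1/a_t)] = 39.263 km/s.
Δv₁ = |v_t − v_c| = |39.263 − 29.750| = 9.513 km/s.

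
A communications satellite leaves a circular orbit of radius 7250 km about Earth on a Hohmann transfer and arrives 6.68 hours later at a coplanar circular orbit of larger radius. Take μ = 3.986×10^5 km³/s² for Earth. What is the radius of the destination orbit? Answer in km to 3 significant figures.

r₂ = 49900 km

Transfer time t = 6.68 hours = 24048 s, and t = π√(a_t³/μ).
So a_t = (μ t²/π²)^(1/3) = (3.986×10^5 × (24048)² / π²)^(1/3) = 28585 km.
Since a_t = (r₁ + r₂)/2, r₂ = 2a_t − r₁ = 2×28585 − 7250 = 49920 km.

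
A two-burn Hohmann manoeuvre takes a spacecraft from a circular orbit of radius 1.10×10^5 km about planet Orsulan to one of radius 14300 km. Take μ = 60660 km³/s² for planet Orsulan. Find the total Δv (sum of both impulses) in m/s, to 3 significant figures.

Δv = 1070 m/s

Transfer-ellipse semi-major axis a_t = (r₁ + r₂)/2 = (1.100×10^5 + 14300)/2 = 62150 km.
At r₁ the circular-orbit speed is v₁ = √(μ/r₁) = 0.7426 km/s.
On the transfer ellipse at r₁, vis-viva equation gives v_a = √[μ(2/r₁ − 1/a_t)] = 0.3562 km/s.
First burn Δv₁ = |v_a − v₁| = 0.3864 km/s.
At r₂, v₂ = √(μ/r₂) = 2.0596 km/s.
Transfer-orbit speed at r₂: v_p = √[μ(2/r₂ − 1/a_t)] = 2.7401 km/s.
Second burn Δv₂ = |v₂ − v_p| = 0.6805 km/s.
Total Δv = Δv₁ + Δv₂ = 1.067 km/s.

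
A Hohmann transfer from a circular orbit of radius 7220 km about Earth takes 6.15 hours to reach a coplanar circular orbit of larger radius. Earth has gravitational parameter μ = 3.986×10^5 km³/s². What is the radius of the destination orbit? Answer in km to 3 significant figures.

Transfer time t = 6.15 hours = 22140 s, and t = π√(a_t³/μ).
So a_t = (μ t²/π²)^(1/3) = (3.986×10^5 × (22140)² / π²)^(1/3) = 27052 km.
Since a_t = (r₁ + r₂)/2, r₂ = 2a_t − r₁ = 2×27052 − 7220 = 46884 km.

r₂ = 46900 km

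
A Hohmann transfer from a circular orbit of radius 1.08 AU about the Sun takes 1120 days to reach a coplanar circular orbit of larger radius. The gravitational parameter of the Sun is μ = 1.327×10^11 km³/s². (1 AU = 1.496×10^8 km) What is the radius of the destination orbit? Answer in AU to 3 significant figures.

r₂ = 5.62 AU

In km: r₁ = 1.08 × 1.496×10^8 = 1.61568×10^8 km.
Transfer time t = 1120 days = 9.6768×10^7 s, and t = π√(a_t³/μ).
So a_t = (μ t²/π²)^(1/3) = (1.327×10^11 × (9.6768×10^7)² / π²)^(1/3) = 5.0120×10^8 km.
Since a_t = (r₁ + r₂)/2, r₂ = 2a_t − r₁ = 2×5.0120×10^8 − 1.61568×10^8 = 8.40832×10^8 km.
In AU: r₂ = 8.40832×10^8 / 1.496×10^8 = 5.62 AU.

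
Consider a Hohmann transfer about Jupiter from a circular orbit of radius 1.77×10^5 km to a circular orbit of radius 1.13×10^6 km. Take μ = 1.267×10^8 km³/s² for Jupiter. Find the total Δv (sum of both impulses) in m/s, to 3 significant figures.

Transfer-ellipse semi-major axis a_t = (r₁ + r₂)/2 = (1.770×10^5 + 1.130×10^6)/2 = 6.535×10^5 km.
Circular speed at r₁: v₁ = √(μ/r₁) = √(1.267×10^8/1.770×10^5) = 26.755 km/s.
On the transfer ellipse at r₁, vis-viva gives v_p = √[μ(2/r₁ − 1/a_t)] = 35.182 km/s.
First burn Δv₁ = |v_p − v₁| = 8.4270 km/s.
At r₂, v₂ = √(μ/r₂) = 10.5889 km/s.
Transfer-orbit speed at r₂: v_a = √[μ(2/r₂ − 1/a_t)] = 5.51078 km/s.
Second burn Δv₂ = |v₂ − v_a| = 5.0781 km/s.
Total Δv = Δv₁ + Δv₂ = 13.51 km/s.

Δv = 13500 m/s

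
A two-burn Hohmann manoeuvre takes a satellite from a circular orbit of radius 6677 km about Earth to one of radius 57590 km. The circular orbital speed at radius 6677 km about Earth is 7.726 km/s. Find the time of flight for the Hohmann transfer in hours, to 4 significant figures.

t = 7.962 hours

From the circular-orbit relation v² = μ/r at r = 6677 km: μ = v²r = (7.726)² × 6677 = 3.98557×10^5 km³/s².
The Hohmann ellipse has a_t = (r₁ + r₂)/2 = 32133.5 km.
Half the transfer-orbit period gives t = π√(a_t³/μ) = 28664 s.
Converting: 28664 s ÷ 3600 s/hour = 7.962 hours.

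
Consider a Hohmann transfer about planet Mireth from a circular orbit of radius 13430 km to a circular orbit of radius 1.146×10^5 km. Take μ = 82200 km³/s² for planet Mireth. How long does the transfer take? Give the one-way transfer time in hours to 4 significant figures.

t = 49.30 hours

Transfer-ellipse semi-major axis a_t = (r₁ + r₂)/2 = (13430 + 1.146×10^5)/2 = 64015 km.
Half the transfer-orbit period gives t = π√(a_t³/μ) = 1.7747×10^5 s.
Converting: 1.7747×10^5 s ÷ 3600 s/hour = 49.30 hours.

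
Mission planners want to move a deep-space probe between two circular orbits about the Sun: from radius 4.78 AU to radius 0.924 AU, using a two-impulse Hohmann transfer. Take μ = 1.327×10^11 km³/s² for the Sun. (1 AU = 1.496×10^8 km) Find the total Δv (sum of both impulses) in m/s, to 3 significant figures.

In km: r₁ = 4.78 × 1.496×10^8 = 7.15088×10^8 km; r₂ = 0.924 × 1.496×10^8 = 1.382304×10^8 km.
The Hohmann ellipse has a_t = (r₁ + r₂)/2 = 4.266592×10^8 km.
At r₁ the circular-orbit speed is v₁ = √(μ/r₁) = 13.6225 km/s.
On the transfer ellipse at r₁, vis-viva gives v_a = √[μ(2/r₁ − 1/a_t)] = 7.75384 km/s.
First burn Δv₁ = |v_a − v₁| = 5.869 km/s.
At r₂, v₂ = √(μ/r₂) = 30.984 km/s.
Transfer-orbit speed at r₂: v_p = √[μ(2/r₂ − 1/a_t)] = 40.112 km/s.
Second burn Δv₂ = |v₂ − v_p| = 9.128 km/s.
Δv = Δv₁ + Δv₂ = 5.869 + 9.128 = 15.00 km/s.

Δv = 15000 m/s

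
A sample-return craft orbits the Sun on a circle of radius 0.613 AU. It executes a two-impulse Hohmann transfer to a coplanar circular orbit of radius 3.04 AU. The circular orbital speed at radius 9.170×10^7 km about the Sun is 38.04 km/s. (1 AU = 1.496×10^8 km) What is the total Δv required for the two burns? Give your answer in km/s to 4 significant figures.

Δv = 18.22 km/s

From the circular-orbit relation v² = μ/r at r = 9.170×10^7 km: μ = v²r = (38.04)² × 9.170×10^7 = 1.32694×10^11 km³/s².
In km: r₁ = 0.613 × 1.496×10^8 = 9.17048×10^7 km; r₂ = 3.04 × 1.496×10^8 = 4.54784×10^8 km.
The Hohmann ellipse has a_t = (r₁ + r₂)/2 = 2.732444×10^8 km.
At r₁ the circular-orbit speed is v₁ = √(μ/r₁) = 38.039 km/s.
On the transfer ellipse at r₁, v² = μ(2/r − 1/a) gives v_p = √[μ(2/r₁ − 1/a_t)] = 49.075 km/s.
First burn Δv₁ = |v_p − v₁| = 11.036 km/s.
At r₂, v₂ = √(μ/r₂) = 17.081366 km/s.
Transfer-orbit speed at r₂: v_a = √[μ(2/r₂ − 1/a_t)] = 9.8956195 km/s.
Second burn Δv₂ = |v₂ − v_a| = 7.1857 km/s.
Total Δv = Δv₁ + Δv₂ = 18.22 km/s.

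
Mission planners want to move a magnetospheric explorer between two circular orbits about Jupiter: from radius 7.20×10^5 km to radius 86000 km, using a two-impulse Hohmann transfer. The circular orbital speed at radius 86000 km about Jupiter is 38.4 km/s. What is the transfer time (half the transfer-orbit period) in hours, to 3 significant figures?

t = 19.8 hours

From the circular-orbit relation v² = μ/r at r = 86000 km: μ = v²r = (38.4)² × 86000 = 1.26812×10^8 km³/s².
Transfer-ellipse semi-major axis a_t = (r₁ + r₂)/2 = (7.200×10^5 + 86000)/2 = 4.030×10^5 km.
By Kepler's third law the transfer-orbit period is T = 2π√(a_t³/μ), so t = T/2 = 71370 s.
Converting: 71370 s ÷ 3600 s/hour = 19.8 hours.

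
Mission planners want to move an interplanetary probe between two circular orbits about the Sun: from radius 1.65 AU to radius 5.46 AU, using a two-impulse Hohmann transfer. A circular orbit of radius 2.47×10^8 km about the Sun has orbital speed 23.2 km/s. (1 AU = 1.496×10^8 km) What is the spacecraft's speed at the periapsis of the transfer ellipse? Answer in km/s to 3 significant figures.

v = 28.8 km/s

From the circular-orbit relation v² = μ/r at r = 2.47×10^8 km: μ = v²r = (23.2)² × 2.47×10^8 = 1.32945×10^11 km³/s².
In km: r₁ = 1.65 × 1.496×10^8 = 2.4684×10^8 km; r₂ = 5.46 × 1.496×10^8 = 8.16816×10^8 km.
The Hohmann ellipse has a_t = (r₁ + r₂)/2 = 5.31828×10^8 km.
At periapsis, r = 2.4684×10^8 km.
Applying v² = μ(2/r − 1/a_t): v = 28.76 km/s.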